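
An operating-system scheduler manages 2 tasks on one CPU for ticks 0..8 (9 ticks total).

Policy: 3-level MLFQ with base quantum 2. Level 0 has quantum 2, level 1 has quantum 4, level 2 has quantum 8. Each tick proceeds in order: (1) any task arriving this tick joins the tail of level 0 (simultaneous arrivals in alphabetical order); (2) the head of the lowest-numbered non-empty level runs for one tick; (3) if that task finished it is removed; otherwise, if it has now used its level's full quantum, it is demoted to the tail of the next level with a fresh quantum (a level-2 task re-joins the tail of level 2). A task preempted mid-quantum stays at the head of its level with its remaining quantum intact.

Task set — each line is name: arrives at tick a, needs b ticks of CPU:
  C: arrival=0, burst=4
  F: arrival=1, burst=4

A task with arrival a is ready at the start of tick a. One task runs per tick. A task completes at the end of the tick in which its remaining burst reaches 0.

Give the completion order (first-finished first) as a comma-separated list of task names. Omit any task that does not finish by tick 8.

t=0: L0/L1/L2 = C/-/- → run C
t=1: L0/L1/L2 = CF/-/- → run C
t=2: L0/L1/L2 = F/C/- → run F
t=3: L0/L1/L2 = F/C/- → run F
t=4: L0/L1/L2 = -/CF/- → run C
t=5: L0/L1/L2 = -/CF/- → run C
t=6: L0/L1/L2 = -/F/- → run F
t=7: L0/L1/L2 = -/F/- → run F
t=8: (idle)

completion order = C, F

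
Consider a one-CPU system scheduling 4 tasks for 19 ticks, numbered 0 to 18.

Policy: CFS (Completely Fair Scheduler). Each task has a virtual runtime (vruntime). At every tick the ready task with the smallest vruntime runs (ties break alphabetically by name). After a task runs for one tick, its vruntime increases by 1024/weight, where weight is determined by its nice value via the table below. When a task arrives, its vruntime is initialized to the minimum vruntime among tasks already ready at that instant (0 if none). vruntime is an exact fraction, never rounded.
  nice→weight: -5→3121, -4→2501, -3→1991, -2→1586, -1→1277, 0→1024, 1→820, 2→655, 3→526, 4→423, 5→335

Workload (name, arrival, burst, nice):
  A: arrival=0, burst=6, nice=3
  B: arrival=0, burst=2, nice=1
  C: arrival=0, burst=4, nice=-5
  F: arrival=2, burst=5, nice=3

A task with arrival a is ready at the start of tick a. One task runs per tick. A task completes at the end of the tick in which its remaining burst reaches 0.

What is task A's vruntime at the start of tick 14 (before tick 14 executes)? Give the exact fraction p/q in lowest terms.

vruntime(A, start of tick 14) = 2048/263

t=0: vr[A=0 B=0 C=0] → run A
t=1: vr[A=512/263 B=0 C=0] → run B
t=2: vr[A=512/263 B=256/205 C=0 F=0] → run C
t=3: vr[A=512/263 B=256/205 C=1024/3121 F=0] → run F
t=4: vr[A=512/263 B=256/205 C=1024/3121 F=512/263] → run C
t=5: vr[A=512/263 B=256/205 C=2048/3121 F=512/263] → run C
t=6: vr[A=512/263 B=256/205 C=3072/3121 F=512/263] → run C
t=7: vr[A=512/263 B=256/205 F=512/263] → run B
t=8: vr[A=512/263 F=512/263] → run A
t=9: vr[A=1024/263 F=512/263] → run F
t=10: vr[A=1024/263 F=1024/263] → run A
t=11: vr[A=1536/263 F=1024/263] → run F
t=12: vr[A=1536/263 F=1536/263] → run A
t=13: vr[A=2048/263 F=1536/263] → run F
t=14: vr[A=2048/263 F=2048/263] → run A
t=15: vr[A=2560/263 F=2048/263] → run F
t=16: vr[A=2560/263] → run A
t=17: (idle)
t=18: (idle)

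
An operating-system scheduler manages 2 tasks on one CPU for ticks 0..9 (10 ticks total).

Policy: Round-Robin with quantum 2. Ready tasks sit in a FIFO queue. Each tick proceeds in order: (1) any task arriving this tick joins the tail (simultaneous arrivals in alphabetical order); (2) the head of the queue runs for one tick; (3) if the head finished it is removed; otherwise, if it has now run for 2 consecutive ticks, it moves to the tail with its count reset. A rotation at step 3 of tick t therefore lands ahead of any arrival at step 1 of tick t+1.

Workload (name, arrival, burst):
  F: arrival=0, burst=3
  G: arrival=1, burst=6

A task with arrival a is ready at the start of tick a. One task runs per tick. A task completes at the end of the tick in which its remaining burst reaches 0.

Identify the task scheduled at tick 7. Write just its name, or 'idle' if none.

t=0: queue=[F] q_used=0 → run F
t=1: queue=[F,G] q_used=1 → run F
t=2: queue=[G,F] q_used=0 → run G
t=3: queue=[G,F] q_used=1 → run G
t=4: queue=[F,G] q_used=0 → run F
t=5: queue=[G] q_used=0 → run G
t=6: queue=[G] q_used=1 → run G
t=7: queue=[G] q_used=0 → run G
t=8: queue=[G] q_used=1 → run G
t=9: (idle)

running at tick 7 = G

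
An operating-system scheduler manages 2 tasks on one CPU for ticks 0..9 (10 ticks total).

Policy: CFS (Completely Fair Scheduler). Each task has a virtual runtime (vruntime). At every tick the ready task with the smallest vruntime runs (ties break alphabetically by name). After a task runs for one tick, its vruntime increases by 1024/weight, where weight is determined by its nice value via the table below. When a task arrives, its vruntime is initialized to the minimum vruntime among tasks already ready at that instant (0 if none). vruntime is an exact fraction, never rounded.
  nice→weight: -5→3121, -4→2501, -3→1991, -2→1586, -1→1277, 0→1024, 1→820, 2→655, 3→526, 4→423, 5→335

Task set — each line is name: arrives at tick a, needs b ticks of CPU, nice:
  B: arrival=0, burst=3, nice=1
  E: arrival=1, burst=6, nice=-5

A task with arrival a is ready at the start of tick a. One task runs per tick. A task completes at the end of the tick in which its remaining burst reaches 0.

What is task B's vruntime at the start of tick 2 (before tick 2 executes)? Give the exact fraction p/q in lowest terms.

t=0: vr[B=0] → run B
t=1: vr[B=256/205 E=256/205] → run B
t=2: vr[B=512/205 E=256/205] → run E
t=3: vr[B=512/205 E=1008896/639805] → run E
t=4: vr[B=512/205 E=1218816/639805] → run E
t=5: vr[B=512/205 E=1428736/639805] → run E
t=6: vr[B=512/205 E=1638656/639805] → run B
t=7: vr[E=1638656/639805] → run E
t=8: vr[E=1848576/639805] → run E
t=9: (idle)

vruntime(B, start of tick 2) = 512/205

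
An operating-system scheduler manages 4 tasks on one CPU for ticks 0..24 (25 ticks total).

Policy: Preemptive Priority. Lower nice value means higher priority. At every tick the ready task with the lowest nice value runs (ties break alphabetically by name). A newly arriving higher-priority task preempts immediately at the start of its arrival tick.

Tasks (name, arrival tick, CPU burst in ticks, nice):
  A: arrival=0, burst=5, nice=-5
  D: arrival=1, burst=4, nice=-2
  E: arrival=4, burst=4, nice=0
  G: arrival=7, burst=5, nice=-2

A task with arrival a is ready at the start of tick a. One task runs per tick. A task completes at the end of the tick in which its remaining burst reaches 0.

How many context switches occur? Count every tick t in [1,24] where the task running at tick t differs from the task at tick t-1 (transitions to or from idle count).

t=0: ready={A} → run A
t=1: ready={A,D} → run A
t=2: ready={A,D} → run A
t=3: ready={A,D} → run A
t=4: ready={A,D,E} → run A
t=5: ready={D,E} → run D
t=6: ready={D,E} → run D
t=7: ready={D,E,G} → run D
t=8: ready={D,E,G} → run D
t=9: ready={E,G} → run G
t=10: ready={E,G} → run G
t=11: ready={E,G} → run G
t=12: ready={E,G} → run G
t=13: ready={E,G} → run G
t=14: ready={E} → run E
t=15: ready={E} → run E
t=16: ready={E} → run E
t=17: ready={E} → run E
t=18: (idle)
t=19: (idle)
t=20: (idle)
t=21: (idle)
t=22: (idle)
t=23: (idle)
t=24: (idle)

context switches = 4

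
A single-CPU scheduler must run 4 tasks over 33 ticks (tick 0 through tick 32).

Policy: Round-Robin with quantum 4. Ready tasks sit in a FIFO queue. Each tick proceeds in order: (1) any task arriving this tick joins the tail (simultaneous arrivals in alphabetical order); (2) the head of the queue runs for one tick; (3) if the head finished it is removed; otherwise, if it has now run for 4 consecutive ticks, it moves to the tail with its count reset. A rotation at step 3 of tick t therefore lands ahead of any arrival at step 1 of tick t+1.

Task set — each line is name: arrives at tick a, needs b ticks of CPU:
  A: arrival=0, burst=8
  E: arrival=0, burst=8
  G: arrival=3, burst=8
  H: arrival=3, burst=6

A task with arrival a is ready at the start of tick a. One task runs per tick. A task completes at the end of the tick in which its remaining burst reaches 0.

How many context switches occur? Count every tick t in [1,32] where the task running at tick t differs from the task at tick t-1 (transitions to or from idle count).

t=0: queue=[A,E] q_used=0 → run A
t=1: queue=[A,E] q_used=1 → run A
t=2: queue=[A,E] q_used=2 → run A
t=3: queue=[A,E,G,H] q_used=3 → run A
t=4: queue=[E,G,H,A] q_used=0 → run E
t=5: queue=[E,G,H,A] q_used=1 → run E
t=6: queue=[E,G,H,A] q_used=2 → run E
t=7: queue=[E,G,H,A] q_used=3 → run E
t=8: queue=[G,H,A,E] q_used=0 → run G
t=9: queue=[G,H,A,E] q_used=1 → run G
t=10: queue=[G,H,A,E] q_used=2 → run G
t=11: queue=[G,H,A,E] q_used=3 → run G
t=12: queue=[H,A,E,G] q_used=0 → run H
t=13: queue=[H,A,E,G] q_used=1 → run H
t=14: queue=[H,A,E,G] q_used=2 → run H
t=15: queue=[H,A,E,G] q_used=3 → run H
t=16: queue=[A,E,G,H] q_used=0 → run A
t=17: queue=[A,E,G,H] q_used=1 → run A
t=18: queue=[A,E,G,H] q_used=2 → run A
t=19: queue=[A,E,G,H] q_used=3 → run A
t=20: queue=[E,G,H] q_used=0 → run E
t=21: queue=[E,G,H] q_used=1 → run E
t=22: queue=[E,G,H] q_used=2 → run E
t=23: queue=[E,G,H] q_used=3 → run E
t=24: queue=[G,H] q_used=0 → run G
t=25: queue=[G,H] q_used=1 → run G
t=26: queue=[G,H] q_used=2 → run G
t=27: queue=[G,H] q_used=3 → run G
t=28: queue=[H] q_used=0 → run H
t=29: queue=[H] q_used=1 → run H
t=30: (idle)
t=31: (idle)
t=32: (idle)

context switches = 8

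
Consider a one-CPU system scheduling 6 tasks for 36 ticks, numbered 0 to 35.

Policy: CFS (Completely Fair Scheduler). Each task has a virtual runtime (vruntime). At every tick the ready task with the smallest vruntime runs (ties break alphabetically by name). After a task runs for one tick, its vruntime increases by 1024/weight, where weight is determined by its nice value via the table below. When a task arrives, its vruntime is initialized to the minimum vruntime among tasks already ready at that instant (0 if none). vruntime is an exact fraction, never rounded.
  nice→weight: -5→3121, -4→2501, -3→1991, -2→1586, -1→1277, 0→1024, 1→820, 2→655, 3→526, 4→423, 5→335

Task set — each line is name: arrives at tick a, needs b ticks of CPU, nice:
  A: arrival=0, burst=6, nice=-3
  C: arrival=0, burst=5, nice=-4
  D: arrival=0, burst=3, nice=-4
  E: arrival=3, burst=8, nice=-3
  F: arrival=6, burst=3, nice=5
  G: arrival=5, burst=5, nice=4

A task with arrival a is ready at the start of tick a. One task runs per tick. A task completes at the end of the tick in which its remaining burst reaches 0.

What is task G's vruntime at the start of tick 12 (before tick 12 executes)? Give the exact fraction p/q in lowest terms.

t=0: vr[A=0 C=0 D=0] → run A
t=1: vr[A=1024/1991 C=0 D=0] → run C
t=2: vr[A=1024/1991 C=1024/2501 D=0] → run D
t=3: vr[A=1024/1991 C=1024/2501 D=1024/2501 E=1024/2501] → run C
t=4: vr[A=1024/1991 C=2048/2501 D=1024/2501 E=1024/2501] → run D
t=5: vr[A=1024/1991 C=2048/2501 D=2048/2501 E=1024/2501 G=1024/2501] → run E
t=6: vr[A=1024/1991 C=2048/2501 D=2048/2501 E=4599808/4979491 F=1024/2501 G=1024/2501] → run F
t=7: vr[A=1024/1991 C=2048/2501 D=2048/2501 E=4599808/4979491 F=2904064/837835 G=1024/2501] → run G
t=8: vr[A=1024/1991 C=2048/2501 D=2048/2501 E=4599808/4979491 F=2904064/837835 G=2994176/1057923] → run A
t=9: vr[A=2048/1991 C=2048/2501 D=2048/2501 E=4599808/4979491 F=2904064/837835 G=2994176/1057923] → run C
t=10: vr[A=2048/1991 C=3072/2501 D=2048/2501 E=4599808/4979491 F=2904064/837835 G=2994176/1057923] → run D
t=11: vr[A=2048/1991 C=3072/2501 E=4599808/4979491 F=2904064/837835 G=2994176/1057923] → run E
t=12: vr[A=2048/1991 C=3072/2501 E=7160832/4979491 F=2904064/837835 G=2994176/1057923] → run A
t=13: vr[A=3072/1991 C=3072/2501 E=7160832/4979491 F=2904064/837835 G=2994176/1057923] → run C
t=14: vr[A=3072/1991 C=4096/2501 E=7160832/4979491 F=2904064/837835 G=2994176/1057923] → run E
t=15: vr[A=3072/1991 C=4096/2501 E=9721856/4979491 F=2904064/837835 G=2994176/1057923] → run A
t=16: vr[A=4096/1991 C=4096/2501 E=9721856/4979491 F=2904064/837835 G=2994176/1057923] → run C
t=17: vr[A=4096/1991 E=9721856/4979491 F=2904064/837835 G=2994176/1057923] → run E
t=18: vr[A=4096/1991 E=12282880/4979491 F=2904064/837835 G=2994176/1057923] → run A
t=19: vr[A=5120/1991 E=12282880/4979491 F=2904064/837835 G=2994176/1057923] → run E
t=20: vr[A=5120/1991 E=14843904/4979491 F=2904064/837835 G=2994176/1057923] → run A
t=21: vr[E=14843904/4979491 F=2904064/837835 G=2994176/1057923] → run G
t=22: vr[E=14843904/4979491 F=2904064/837835 G=5555200/1057923] → run E
t=23: vr[E=17404928/4979491 F=2904064/837835 G=5555200/1057923] → run F
t=24: vr[E=17404928/4979491 F=5465088/837835 G=5555200/1057923] → run E
t=25: vr[E=19965952/4979491 F=5465088/837835 G=5555200/1057923] → run E
t=26: vr[F=5465088/837835 G=5555200/1057923] → run G
t=27: vr[F=5465088/837835 G=2705408/352641] → run F
t=28: vr[G=2705408/352641] → run G
t=29: vr[G=10677248/1057923] → run G
t=30: (idle)
t=31: (idle)
t=32: (idle)
t=33: (idle)
t=34: (idle)
t=35: (idle)

vruntime(G, start of tick 12) = 2994176/1057923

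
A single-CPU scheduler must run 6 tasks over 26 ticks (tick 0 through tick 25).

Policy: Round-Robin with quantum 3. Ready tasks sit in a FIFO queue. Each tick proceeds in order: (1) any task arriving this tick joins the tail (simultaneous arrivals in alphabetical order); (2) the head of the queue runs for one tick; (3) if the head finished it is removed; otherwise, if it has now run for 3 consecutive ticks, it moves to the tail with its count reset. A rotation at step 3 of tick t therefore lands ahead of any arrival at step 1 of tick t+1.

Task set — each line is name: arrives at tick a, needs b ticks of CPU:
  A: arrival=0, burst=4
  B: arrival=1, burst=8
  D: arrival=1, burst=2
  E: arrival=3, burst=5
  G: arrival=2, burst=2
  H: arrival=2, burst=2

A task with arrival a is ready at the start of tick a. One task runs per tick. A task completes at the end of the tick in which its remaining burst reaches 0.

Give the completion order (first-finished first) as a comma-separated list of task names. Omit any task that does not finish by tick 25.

completion order = D, G, H, A, E, B

t=0: queue=[A] q_used=0 → run A
t=1: queue=[A,B,D] q_used=1 → run A
t=2: queue=[A,B,D,G,H] q_used=2 → run A
t=3: queue=[B,D,G,H,A,E] q_used=0 → run B
t=4: queue=[B,D,G,H,A,E] q_used=1 → run B
t=5: queue=[B,D,G,H,A,E] q_used=2 → run B
t=6: queue=[D,G,H,A,E,B] q_used=0 → run D
t=7: queue=[D,G,H,A,E,B] q_used=1 → run D
t=8: queue=[G,H,A,E,B] q_used=0 → run G
t=9: queue=[G,H,A,E,B] q_used=1 → run G
t=10: queue=[H,A,E,B] q_used=0 → run H
t=11: queue=[H,A,E,B] q_used=1 → run H
t=12: queue=[A,E,B] q_used=0 → run A
t=13: queue=[E,B] q_used=0 → run E
t=14: queue=[E,B] q_used=1 → run E
t=15: queue=[E,B] q_used=2 → run E
t=16: queue=[B,E] q_used=0 → run B
t=17: queue=[B,E] q_used=1 → run B
t=18: queue=[B,E] q_used=2 → run B
t=19: queue=[E,B] q_used=0 → run E
t=20: queue=[E,B] q_used=1 → run E
t=21: queue=[B] q_used=0 → run B
t=22: queue=[B] q_used=1 → run B
t=23: (idle)
t=24: (idle)
t=25: (idle)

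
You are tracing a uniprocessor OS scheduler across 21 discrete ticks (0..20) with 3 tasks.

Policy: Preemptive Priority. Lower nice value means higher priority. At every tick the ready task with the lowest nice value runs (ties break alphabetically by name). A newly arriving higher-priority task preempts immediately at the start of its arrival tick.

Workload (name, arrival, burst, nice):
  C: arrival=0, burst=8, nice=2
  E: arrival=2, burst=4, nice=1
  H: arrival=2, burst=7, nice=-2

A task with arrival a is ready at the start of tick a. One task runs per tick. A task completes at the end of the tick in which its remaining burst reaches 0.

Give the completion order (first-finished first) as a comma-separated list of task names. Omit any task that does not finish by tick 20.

completion order = H, E, C

t=0: ready={C} → run C
t=1: ready={C} → run C
t=2: ready={C,E,H} → run H
t=3: ready={C,E,H} → run H
t=4: ready={C,E,H} → run H
t=5: ready={C,E,H} → run H
t=6: ready={C,E,H} → run H
t=7: ready={C,E,H} → run H
t=8: ready={C,E,H} → run H
t=9: ready={C,E} → run E
t=10: ready={C,E} → run E
t=11: ready={C,E} → run E
t=12: ready={C,E} → run E
t=13: ready={C} → run C
t=14: ready={C} → run C
t=15: ready={C} → run C
t=16: ready={C} → run C
t=17: ready={C} → run C
t=18: ready={C} → run C
t=19: (idle)
t=20: (idle)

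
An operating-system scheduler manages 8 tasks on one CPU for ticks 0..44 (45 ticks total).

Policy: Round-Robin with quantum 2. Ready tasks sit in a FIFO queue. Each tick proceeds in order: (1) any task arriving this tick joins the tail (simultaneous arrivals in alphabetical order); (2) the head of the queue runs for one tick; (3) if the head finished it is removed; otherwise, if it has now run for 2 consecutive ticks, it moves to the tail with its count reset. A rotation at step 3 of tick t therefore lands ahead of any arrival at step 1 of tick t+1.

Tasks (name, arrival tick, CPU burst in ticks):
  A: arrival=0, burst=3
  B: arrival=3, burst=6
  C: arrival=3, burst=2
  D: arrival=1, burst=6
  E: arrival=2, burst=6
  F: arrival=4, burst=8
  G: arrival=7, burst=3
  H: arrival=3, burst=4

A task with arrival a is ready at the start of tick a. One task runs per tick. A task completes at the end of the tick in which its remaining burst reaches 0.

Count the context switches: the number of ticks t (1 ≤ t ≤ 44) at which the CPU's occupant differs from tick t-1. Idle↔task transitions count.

context switches = 19

t=0: queue=[A] q_used=0 → run A
t=1: queue=[A,D] q_used=1 → run A
t=2: queue=[D,A,E] q_used=0 → run D
t=3: queue=[D,A,E,B,C,H] q_used=1 → run D
t=4: queue=[A,E,B,C,H,D,F] q_used=0 → run A
t=5: queue=[E,B,C,H,D,F] q_used=0 → run E
t=6: queue=[E,B,C,H,D,F] q_used=1 → run E
t=7: queue=[B,C,H,D,F,E,G] q_used=0 → run B
t=8: queue=[B,C,H,D,F,E,G] q_used=1 → run B
t=9: queue=[C,H,D,F,E,G,B] q_used=0 → run C
t=10: queue=[C,H,D,F,E,G,B] q_used=1 → run C
t=11: queue=[H,D,F,E,G,B] q_used=0 → run H
t=12: queue=[H,D,F,E,G,B] q_used=1 → run H
t=13: queue=[D,F,E,G,B,H] q_used=0 → run D
t=14: queue=[D,F,E,G,B,H] q_used=1 → run D
t=15: queue=[F,E,G,B,H,D] q_used=0 → run F
t=16: queue=[F,E,G,B,H,D] q_used=1 → run F
t=17: queue=[E,G,B,H,D,F] q_used=0 → run E
t=18: queue=[E,G,B,H,D,F] q_used=1 → run E
t=19: queue=[G,B,H,D,F,E] q_used=0 → run G
t=20: queue=[G,B,H,D,F,E] q_used=1 → run G
t=21: queue=[B,H,D,F,E,G] q_used=0 → run B
t=22: queue=[B,H,D,F,E,G] q_used=1 → run B
t=23: queue=[H,D,F,E,G,B] q_used=0 → run H
t=24: queue=[H,D,F,E,G,B] q_used=1 → run H
t=25: queue=[D,F,E,G,B] q_used=0 → run D
t=26: queue=[D,F,E,G,B] q_used=1 → run D
t=27: queue=[F,E,G,B] q_used=0 → run F
t=28: queue=[F,E,G,B] q_used=1 → run F
t=29: queue=[E,G,B,F] q_used=0 → run E
t=30: queue=[E,G,B,F] q_used=1 → run E
t=31: queue=[G,B,F] q_used=0 → run G
t=32: queue=[B,F] q_used=0 → run B
t=33: queue=[B,F] q_used=1 → run B
t=34: queue=[F] q_used=0 → run F
t=35: queue=[F] q_used=1 → run F
t=36: queue=[F] q_used=0 → run F
t=37: queue=[F] q_used=1 → run F
t=38: (idle)
t=39: (idle)
t=40: (idle)
t=41: (idle)
t=42: (idle)
t=43: (idle)
t=44: (idle)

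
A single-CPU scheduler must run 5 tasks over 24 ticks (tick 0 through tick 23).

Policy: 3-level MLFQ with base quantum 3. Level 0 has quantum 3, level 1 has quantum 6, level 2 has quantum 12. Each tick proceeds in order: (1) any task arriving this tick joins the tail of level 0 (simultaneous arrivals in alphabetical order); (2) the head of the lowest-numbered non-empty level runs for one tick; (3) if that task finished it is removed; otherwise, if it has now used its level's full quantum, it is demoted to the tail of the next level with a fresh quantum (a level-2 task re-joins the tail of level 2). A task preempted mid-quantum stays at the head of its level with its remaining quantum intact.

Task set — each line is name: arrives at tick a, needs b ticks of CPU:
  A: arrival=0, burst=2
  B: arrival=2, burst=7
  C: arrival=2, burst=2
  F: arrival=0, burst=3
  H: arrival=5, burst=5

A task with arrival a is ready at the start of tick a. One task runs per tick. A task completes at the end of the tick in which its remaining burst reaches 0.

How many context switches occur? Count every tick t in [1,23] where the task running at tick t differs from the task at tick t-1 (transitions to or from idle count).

context switches = 7

t=0: L0/L1/L2 = AF/-/- → run A
t=1: L0/L1/L2 = AF/-/- → run A
t=2: L0/L1/L2 = FBC/-/- → run F
t=3: L0/L1/L2 = FBC/-/- → run F
t=4: L0/L1/L2 = FBC/-/- → run F
t=5: L0/L1/L2 = BCH/-/- → run B
t=6: L0/L1/L2 = BCH/-/- → run B
t=7: L0/L1/L2 = BCH/-/- → run B
t=8: L0/L1/L2 = CH/B/- → run C
t=9: L0/L1/L2 = CH/B/- → run C
t=10: L0/L1/L2 = H/B/- → run H
t=11: L0/L1/L2 = H/B/- → run H
t=12: L0/L1/L2 = H/B/- → run H
t=13: L0/L1/L2 = -/BH/- → run B
t=14: L0/L1/L2 = -/BH/- → run B
t=15: L0/L1/L2 = -/BH/- → run B
t=16: L0/L1/L2 = -/BH/- → run B
t=17: L0/L1/L2 = -/H/- → run H
t=18: L0/L1/L2 = -/H/- → run H
t=19: (idle)
t=20: (idle)
t=21: (idle)
t=22: (idle)
t=23: (idle)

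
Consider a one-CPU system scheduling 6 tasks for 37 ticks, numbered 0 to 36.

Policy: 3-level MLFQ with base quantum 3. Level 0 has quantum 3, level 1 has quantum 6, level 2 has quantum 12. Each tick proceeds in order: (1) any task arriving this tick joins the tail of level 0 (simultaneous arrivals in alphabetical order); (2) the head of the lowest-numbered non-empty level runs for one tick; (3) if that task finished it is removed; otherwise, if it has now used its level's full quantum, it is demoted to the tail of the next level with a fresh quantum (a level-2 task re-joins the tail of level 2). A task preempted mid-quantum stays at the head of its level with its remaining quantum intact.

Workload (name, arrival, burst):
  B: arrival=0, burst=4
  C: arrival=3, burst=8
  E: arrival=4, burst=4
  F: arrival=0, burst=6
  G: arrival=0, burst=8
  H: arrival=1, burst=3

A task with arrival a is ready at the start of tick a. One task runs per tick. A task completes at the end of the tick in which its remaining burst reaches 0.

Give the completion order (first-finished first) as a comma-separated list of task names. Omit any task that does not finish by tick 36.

completion order = H, B, F, G, C, E

t=0: L0/L1/L2 = BFG/-/- → run B
t=1: L0/L1/L2 = BFGH/-/- → run B
t=2: L0/L1/L2 = BFGH/-/- → run B
t=3: L0/L1/L2 = FGHC/B/- → run F
t=4: L0/L1/L2 = FGHCE/B/- → run F
t=5: L0/L1/L2 = FGHCE/B/- → run F
t=6: L0/L1/L2 = GHCE/BF/- → run G
t=7: L0/L1/L2 = GHCE/BF/- → run G
t=8: L0/L1/L2 = GHCE/BF/- → run G
t=9: L0/L1/L2 = HCE/BFG/- → run H
t=10: L0/L1/L2 = HCE/BFG/- → run H
t=11: L0/L1/L2 = HCE/BFG/- → run H
t=12: L0/L1/L2 = CE/BFG/- → run C
t=13: L0/L1/L2 = CE/BFG/- → run C
t=14: L0/L1/L2 = CE/BFG/- → run C
t=15: L0/L1/L2 = E/BFGC/- → run E
t=16: L0/L1/L2 = E/BFGC/- → run E
t=17: L0/L1/L2 = E/BFGC/- → run E
t=18: L0/L1/L2 = -/BFGCE/- → run B
t=19: L0/L1/L2 = -/FGCE/- → run F
t=20: L0/L1/L2 = -/FGCE/- → run F
t=21: L0/L1/L2 = -/FGCE/- → run F
t=22: L0/L1/L2 = -/GCE/- → run G
t=23: L0/L1/L2 = -/GCE/- → run G
t=24: L0/L1/L2 = -/GCE/- → run G
t=25: L0/L1/L2 = -/GCE/- → run G
t=26: L0/L1/L2 = -/GCE/- → run G
t=27: L0/L1/L2 = -/CE/- → run C
t=28: L0/L1/L2 = -/CE/- → run C
t=29: L0/L1/L2 = -/CE/- → run C
t=30: L0/L1/L2 = -/CE/- → run C
t=31: L0/L1/L2 = -/CE/- → run C
t=32: L0/L1/L2 = -/E/- → run E
t=33: (idle)
t=34: (idle)
t=35: (idle)
t=36: (idle)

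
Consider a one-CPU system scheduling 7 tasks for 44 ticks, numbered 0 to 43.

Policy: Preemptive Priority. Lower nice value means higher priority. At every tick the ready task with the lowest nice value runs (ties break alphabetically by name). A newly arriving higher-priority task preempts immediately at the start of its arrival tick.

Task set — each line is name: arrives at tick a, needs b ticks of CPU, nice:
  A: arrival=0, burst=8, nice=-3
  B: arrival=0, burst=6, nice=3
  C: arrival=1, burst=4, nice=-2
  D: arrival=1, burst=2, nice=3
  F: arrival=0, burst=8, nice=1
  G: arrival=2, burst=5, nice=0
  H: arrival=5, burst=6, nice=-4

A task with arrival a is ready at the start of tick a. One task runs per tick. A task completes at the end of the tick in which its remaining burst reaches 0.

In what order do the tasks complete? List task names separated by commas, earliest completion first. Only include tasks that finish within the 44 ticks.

completion order = H, A, C, G, F, B, D

t=0: ready={A,B,F} → run A
t=1: ready={A,B,C,D,F} → run A
t=2: ready={A,B,C,D,F,G} → run A
t=3: ready={A,B,C,D,F,G} → run A
t=4: ready={A,B,C,D,F,G} → run A
t=5: ready={A,B,C,D,F,G,H} → run H
t=6: ready={A,B,C,D,F,G,H} → run H
t=7: ready={A,B,C,D,F,G,H} → run H
t=8: ready={A,B,C,D,F,G,H} → run H
t=9: ready={A,B,C,D,F,G,H} → run H
t=10: ready={A,B,C,D,F,G,H} → run H
t=11: ready={A,B,C,D,F,G} → run A
t=12: ready={A,B,C,D,F,G} → run A
t=13: ready={A,B,C,D,F,G} → run A
t=14: ready={B,C,D,F,G} → run C
t=15: ready={B,C,D,F,G} → run C
t=16: ready={B,C,D,F,G} → run C
t=17: ready={B,C,D,F,G} → run C
t=18: ready={B,D,F,G} → run G
t=19: ready={B,D,F,G} → run G
t=20: ready={B,D,F,G} → run G
t=21: ready={B,D,F,G} → run G
t=22: ready={B,D,F,G} → run G
t=23: ready={B,D,F} → run F
t=24: ready={B,D,F} → run F
t=25: ready={B,D,F} → run F
t=26: ready={B,D,F} → run F
t=27: ready={B,D,F} → run F
t=28: ready={B,D,F} → run F
t=29: ready={B,D,F} → run F
t=30: ready={B,D,F} → run F
t=31: ready={B,D} → run B
t=32: ready={B,D} → run B
t=33: ready={B,D} → run B
t=34: ready={B,D} → run B
t=35: ready={B,D} → run B
t=36: ready={B,D} → run B
t=37: ready={D} → run D
t=38: ready={D} → run D
t=39: (idle)
t=40: (idle)
t=41: (idle)
t=42: (idle)
t=43: (idle)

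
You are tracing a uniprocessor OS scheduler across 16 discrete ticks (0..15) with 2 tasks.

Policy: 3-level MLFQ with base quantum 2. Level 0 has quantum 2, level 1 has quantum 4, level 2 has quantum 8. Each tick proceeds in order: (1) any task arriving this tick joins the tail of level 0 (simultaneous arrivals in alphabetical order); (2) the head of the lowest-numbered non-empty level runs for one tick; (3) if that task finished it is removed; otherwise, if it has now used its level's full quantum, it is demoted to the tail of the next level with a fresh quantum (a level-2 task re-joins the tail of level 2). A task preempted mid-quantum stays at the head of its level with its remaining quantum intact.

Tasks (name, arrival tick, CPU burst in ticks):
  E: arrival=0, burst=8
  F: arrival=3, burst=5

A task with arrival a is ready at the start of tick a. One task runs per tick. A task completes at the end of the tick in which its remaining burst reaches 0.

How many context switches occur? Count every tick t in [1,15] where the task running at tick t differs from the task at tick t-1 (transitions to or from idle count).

context switches = 5

t=0: L0/L1/L2 = E/-/- → run E
t=1: L0/L1/L2 = E/-/- → run E
t=2: L0/L1/L2 = -/E/- → run E
t=3: L0/L1/L2 = F/E/- → run F
t=4: L0/L1/L2 = F/E/- → run F
t=5: L0/L1/L2 = -/EF/- → run E
t=6: L0/L1/L2 = -/EF/- → run E
t=7: L0/L1/L2 = -/EF/- → run E
t=8: L0/L1/L2 = -/F/E → run F
t=9: L0/L1/L2 = -/F/E → run F
t=10: L0/L1/L2 = -/F/E → run F
t=11: L0/L1/L2 = -/-/E → run E
t=12: L0/L1/L2 = -/-/E → run E
t=13: (idle)
t=14: (idle)
t=15: (idle)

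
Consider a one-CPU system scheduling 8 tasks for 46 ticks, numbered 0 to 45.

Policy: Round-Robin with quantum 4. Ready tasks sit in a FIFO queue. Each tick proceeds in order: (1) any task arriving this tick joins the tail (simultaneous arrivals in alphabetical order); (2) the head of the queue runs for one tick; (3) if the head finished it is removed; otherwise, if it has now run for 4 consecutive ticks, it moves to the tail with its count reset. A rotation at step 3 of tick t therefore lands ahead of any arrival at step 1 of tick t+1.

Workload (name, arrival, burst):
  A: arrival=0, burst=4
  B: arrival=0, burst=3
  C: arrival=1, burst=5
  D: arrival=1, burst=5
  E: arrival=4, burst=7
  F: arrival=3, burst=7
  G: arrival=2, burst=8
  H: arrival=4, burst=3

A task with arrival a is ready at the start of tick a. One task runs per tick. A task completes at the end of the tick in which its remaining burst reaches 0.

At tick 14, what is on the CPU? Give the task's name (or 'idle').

running at tick 14 = D

t=0: queue=[A,B] q_used=0 → run A
t=1: queue=[A,B,C,D] q_used=1 → run A
t=2: queue=[A,B,C,D,G] q_used=2 → run A
t=3: queue=[A,B,C,D,G,F] q_used=3 → run A
t=4: queue=[B,C,D,G,F,E,H] q_used=0 → run B
t=5: queue=[B,C,D,G,F,E,H] q_used=1 → run B
t=6: queue=[B,C,D,G,F,E,H] q_used=2 → run B
t=7: queue=[C,D,G,F,E,H] q_used=0 → run C
t=8: queue=[C,D,G,F,E,H] q_used=1 → run C
t=9: queue=[C,D,G,F,E,H] q_used=2 → run C
t=10: queue=[C,D,G,F,E,H] q_used=3 → run C
t=11: queue=[D,G,F,E,H,C] q_used=0 → run D
t=12: queue=[D,G,F,E,H,C] q_used=1 → run D
t=13: queue=[D,G,F,E,H,C] q_used=2 → run D
t=14: queue=[D,G,F,E,H,C] q_used=3 → run D
t=15: queue=[G,F,E,H,C,D] q_used=0 → run G
t=16: queue=[G,F,E,H,C,D] q_used=1 → run G
t=17: queue=[G,F,E,H,C,D] q_used=2 → run G
t=18: queue=[G,F,E,H,C,D] q_used=3 → run G
t=19: queue=[F,E,H,C,D,G] q_used=0 → run F
t=20: queue=[F,E,H,C,D,G] q_used=1 → run F
t=21: queue=[F,E,H,C,D,G] q_used=2 → run F
t=22: queue=[F,E,H,C,D,G] q_used=3 → run F
t=23: queue=[E,H,C,D,G,F] q_used=0 → run E
t=24: queue=[E,H,C,D,G,F] q_used=1 → run E
t=25: queue=[E,H,C,D,G,F] q_used=2 → run E
t=26: queue=[E,H,C,D,G,F] q_used=3 → run E
t=27: queue=[H,C,D,G,F,E] q_used=0 → run H
t=28: queue=[H,C,D,G,F,E] q_used=1 → run H
t=29: queue=[H,C,D,G,F,E] q_used=2 → run H
t=30: queue=[C,D,G,F,E] q_used=0 → run C
t=31: queue=[D,G,F,E] q_used=0 → run D
t=32: queue=[G,F,E] q_used=0 → run G
t=33: queue=[G,F,E] q_used=1 → run G
t=34: queue=[G,F,E] q_used=2 → run G
t=35: queue=[G,F,E] q_used=3 → run G
t=36: queue=[F,E] q_used=0 → run F
t=37: queue=[F,E] q_used=1 → run F
t=38: queue=[F,E] q_used=2 → run F
t=39: queue=[E] q_used=0 → run E
t=40: queue=[E] q_used=1 → run E
t=41: queue=[E] q_used=2 → run E
t=42: (idle)
t=43: (idle)
t=44: (idle)
t=45: (idle)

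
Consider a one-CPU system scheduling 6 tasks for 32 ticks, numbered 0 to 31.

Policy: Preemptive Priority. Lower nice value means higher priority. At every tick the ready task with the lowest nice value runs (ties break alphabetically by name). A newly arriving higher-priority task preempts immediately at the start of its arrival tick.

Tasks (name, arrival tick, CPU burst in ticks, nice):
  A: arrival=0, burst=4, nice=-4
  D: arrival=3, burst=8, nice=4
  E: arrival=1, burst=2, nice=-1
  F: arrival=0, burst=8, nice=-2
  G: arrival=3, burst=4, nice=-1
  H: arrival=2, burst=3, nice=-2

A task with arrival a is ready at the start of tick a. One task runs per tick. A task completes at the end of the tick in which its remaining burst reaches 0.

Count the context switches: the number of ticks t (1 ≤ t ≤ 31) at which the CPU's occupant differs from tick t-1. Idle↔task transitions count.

context switches = 6

t=0: ready={A,F} → run A
t=1: ready={A,E,F} → run A
t=2: ready={A,E,F,H} → run A
t=3: ready={A,D,E,F,G,H} → run A
t=4: ready={D,E,F,G,H} → run F
t=5: ready={D,E,F,G,H} → run F
t=6: ready={D,E,F,G,H} → run F
t=7: ready={D,E,F,G,H} → run F
t=8: ready={D,E,F,G,H} → run F
t=9: ready={D,E,F,G,H} → run F
t=10: ready={D,E,F,G,H} → run F
t=11: ready={D,E,F,G,H} → run F
t=12: ready={D,E,G,H} → run H
t=13: ready={D,E,G,H} → run H
t=14: ready={D,E,G,H} → run H
t=15: ready={D,E,G} → run E
t=16: ready={D,E,G} → run E
t=17: ready={D,G} → run G
t=18: ready={D,G} → run G
t=19: ready={D,G} → run G
t=20: ready={D,G} → run G
t=21: ready={D} → run D
t=22: ready={D} → run D
t=23: ready={D} → run D
t=24: ready={D} → run D
t=25: ready={D} → run D
t=26: ready={D} → run D
t=27: ready={D} → run D
t=28: ready={D} → run D
t=29: (idle)
t=30: (idle)
t=31: (idle)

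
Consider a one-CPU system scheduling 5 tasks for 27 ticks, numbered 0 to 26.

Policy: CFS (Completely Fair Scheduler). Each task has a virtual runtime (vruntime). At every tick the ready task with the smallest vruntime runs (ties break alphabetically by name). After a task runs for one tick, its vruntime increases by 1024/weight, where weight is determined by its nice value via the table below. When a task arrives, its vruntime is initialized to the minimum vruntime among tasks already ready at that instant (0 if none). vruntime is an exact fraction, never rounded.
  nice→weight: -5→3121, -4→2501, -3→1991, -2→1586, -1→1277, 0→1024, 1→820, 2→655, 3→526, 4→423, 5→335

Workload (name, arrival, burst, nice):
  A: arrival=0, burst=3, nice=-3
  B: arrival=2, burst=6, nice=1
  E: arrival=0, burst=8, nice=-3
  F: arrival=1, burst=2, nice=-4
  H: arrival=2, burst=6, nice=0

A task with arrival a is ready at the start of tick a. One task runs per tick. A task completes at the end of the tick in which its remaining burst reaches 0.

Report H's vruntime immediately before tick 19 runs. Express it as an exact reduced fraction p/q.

t=0: vr[A=0 E=0] → run A
t=1: vr[A=1024/1991 E=0 F=0] → run E
t=2: vr[A=1024/1991 B=0 E=1024/1991 F=0 H=0] → run B
t=3: vr[A=1024/1991 B=256/205 E=1024/1991 F=0 H=0] → run F
t=4: vr[A=1024/1991 B=256/205 E=1024/1991 F=1024/2501 H=0] → run H
t=5: vr[A=1024/1991 B=256/205 E=1024/1991 F=1024/2501 H=1] → run F
t=6: vr[A=1024/1991 B=256/205 E=1024/1991 H=1] → run A
t=7: vr[A=2048/1991 B=256/205 E=1024/1991 H=1] → run E
t=8: vr[A=2048/1991 B=256/205 E=2048/1991 H=1] → run H
t=9: vr[A=2048/1991 B=256/205 E=2048/1991 H=2] → run A
t=10: vr[B=256/205 E=2048/1991 H=2] → run E
t=11: vr[B=256/205 E=3072/1991 H=2] → run B
t=12: vr[B=512/205 E=3072/1991 H=2] → run E
t=13: vr[B=512/205 E=4096/1991 H=2] → run H
t=14: vr[B=512/205 E=4096/1991 H=3] → run E
t=15: vr[B=512/205 E=5120/1991 H=3] → run B
t=16: vr[B=768/205 E=5120/1991 H=3] → run E
t=17: vr[B=768/205 E=6144/1991 H=3] → run H
t=18: vr[B=768/205 E=6144/1991 H=4] → run E
t=19: vr[B=768/205 E=7168/1991 H=4] → run E
t=20: vr[B=768/205 H=4] → run B
t=21: vr[B=1024/205 H=4] → run H
t=22: vr[B=1024/205 H=5] → run B
t=23: vr[B=256/41 H=5] → run H
t=24: vr[B=256/41] → run B
t=25: (idle)
t=26: (idle)

vruntime(H, start of tick 19) = 4/1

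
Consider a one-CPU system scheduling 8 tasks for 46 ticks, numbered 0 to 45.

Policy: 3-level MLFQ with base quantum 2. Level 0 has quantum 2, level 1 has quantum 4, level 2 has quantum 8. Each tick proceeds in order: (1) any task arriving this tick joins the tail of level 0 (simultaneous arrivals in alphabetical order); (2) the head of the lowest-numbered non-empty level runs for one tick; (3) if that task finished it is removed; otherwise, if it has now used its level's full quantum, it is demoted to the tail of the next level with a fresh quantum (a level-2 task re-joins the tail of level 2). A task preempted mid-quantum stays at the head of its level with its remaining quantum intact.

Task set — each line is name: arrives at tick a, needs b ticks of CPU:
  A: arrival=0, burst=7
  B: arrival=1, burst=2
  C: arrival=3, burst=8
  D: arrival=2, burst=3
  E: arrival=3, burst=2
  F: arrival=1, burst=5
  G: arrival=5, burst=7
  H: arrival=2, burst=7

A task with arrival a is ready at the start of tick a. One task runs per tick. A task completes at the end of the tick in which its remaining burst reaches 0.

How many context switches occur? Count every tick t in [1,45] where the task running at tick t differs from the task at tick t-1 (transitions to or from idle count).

context switches = 18

t=0: L0/L1/L2 = A/-/- → run A
t=1: L0/L1/L2 = ABF/-/- → run A
t=2: L0/L1/L2 = BFDH/A/- → run B
t=3: L0/L1/L2 = BFDHCE/A/- → run B
t=4: L0/L1/L2 = FDHCE/A/- → run F
t=5: L0/L1/L2 = FDHCEG/A/- → run F
t=6: L0/L1/L2 = DHCEG/AF/- → run D
t=7: L0/L1/L2 = DHCEG/AF/- → run D
t=8: L0/L1/L2 = HCEG/AFD/- → run H
t=9: L0/L1/L2 = HCEG/AFD/- → run H
t=10: L0/L1/L2 = CEG/AFDH/- → run C
t=11: L0/L1/L2 = CEG/AFDH/- → run C
t=12: L0/L1/L2 = EG/AFDHC/- → run E
t=13: L0/L1/L2 = EG/AFDHC/- → run E
t=14: L0/L1/L2 = G/AFDHC/- → run G
t=15: L0/L1/L2 = G/AFDHC/- → run G
t=16: L0/L1/L2 = -/AFDHCG/- → run A
t=17: L0/L1/L2 = -/AFDHCG/- → run A
t=18: L0/L1/L2 = -/AFDHCG/- → run A
t=19: L0/L1/L2 = -/AFDHCG/- → run A
t=20: L0/L1/L2 = -/FDHCG/A → run F
t=21: L0/L1/L2 = -/FDHCG/A → run F
t=22: L0/L1/L2 = -/FDHCG/A → run F
t=23: L0/L1/L2 = -/DHCG/A → run D
t=24: L0/L1/L2 = -/HCG/A → run H
t=25: L0/L1/L2 = -/HCG/A → run H
t=26: L0/L1/L2 = -/HCG/A → run H
t=27: L0/L1/L2 = -/HCG/A → run H
t=28: L0/L1/L2 = -/CG/AH → run C
t=29: L0/L1/L2 = -/CG/AH → run C
t=30: L0/L1/L2 = -/CG/AH → run C
t=31: L0/L1/L2 = -/CG/AH → run C
t=32: L0/L1/L2 = -/G/AHC → run G
t=33: L0/L1/L2 = -/G/AHC → run G
t=34: L0/L1/L2 = -/G/AHC → run G
t=35: L0/L1/L2 = -/G/AHC → run G
t=36: L0/L1/L2 = -/-/AHCG → run A
t=37: L0/L1/L2 = -/-/HCG → run H
t=38: L0/L1/L2 = -/-/CG → run C
t=39: L0/L1/L2 = -/-/CG → run C
t=40: L0/L1/L2 = -/-/G → run G
t=41: (idle)
t=42: (idle)
t=43: (idle)
t=44: (idle)
t=45: (idle)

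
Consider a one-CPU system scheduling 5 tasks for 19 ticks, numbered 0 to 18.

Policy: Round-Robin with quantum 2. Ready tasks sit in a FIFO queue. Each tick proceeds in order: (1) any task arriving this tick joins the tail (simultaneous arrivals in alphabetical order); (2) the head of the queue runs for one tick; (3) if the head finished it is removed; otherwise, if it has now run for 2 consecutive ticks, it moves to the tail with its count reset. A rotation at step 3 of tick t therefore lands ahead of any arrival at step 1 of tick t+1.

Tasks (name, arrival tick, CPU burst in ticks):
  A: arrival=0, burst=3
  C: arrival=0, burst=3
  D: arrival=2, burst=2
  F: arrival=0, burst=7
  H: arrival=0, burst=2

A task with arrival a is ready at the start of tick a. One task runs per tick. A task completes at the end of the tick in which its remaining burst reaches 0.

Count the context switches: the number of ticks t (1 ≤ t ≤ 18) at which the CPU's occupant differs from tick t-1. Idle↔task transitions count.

t=0: queue=[A,C,F,H] q_used=0 → run A
t=1: queue=[A,C,F,H] q_used=1 → run A
t=2: queue=[C,F,H,A,D] q_used=0 → run C
t=3: queue=[C,F,H,A,D] q_used=1 → run C
t=4: queue=[F,H,A,D,C] q_used=0 → run F
t=5: queue=[F,H,A,D,C] q_used=1 → run F
t=6: queue=[H,A,D,C,F] q_used=0 → run H
t=7: queue=[H,A,D,C,F] q_used=1 → run H
t=8: queue=[A,D,C,F] q_used=0 → run A
t=9: queue=[D,C,F] q_used=0 → run D
t=10: queue=[D,C,F] q_used=1 → run D
t=11: queue=[C,F] q_used=0 → run C
t=12: queue=[F] q_used=0 → run F
t=13: queue=[F] q_used=1 → run F
t=14: queue=[F] q_used=0 → run F
t=15: queue=[F] q_used=1 → run F
t=16: queue=[F] q_used=0 → run F
t=17: (idle)
t=18: (idle)

context switches = 8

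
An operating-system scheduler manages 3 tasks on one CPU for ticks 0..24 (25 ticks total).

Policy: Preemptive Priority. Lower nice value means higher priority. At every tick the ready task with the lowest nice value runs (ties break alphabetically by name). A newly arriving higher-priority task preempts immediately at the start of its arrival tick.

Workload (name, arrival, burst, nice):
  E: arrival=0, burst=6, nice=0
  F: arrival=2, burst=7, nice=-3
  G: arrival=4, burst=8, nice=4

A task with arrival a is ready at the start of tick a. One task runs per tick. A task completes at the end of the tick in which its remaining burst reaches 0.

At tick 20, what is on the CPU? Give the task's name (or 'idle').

t=0: ready={E} → run E
t=1: ready={E} → run E
t=2: ready={E,F} → run F
t=3: ready={E,F} → run F
t=4: ready={E,F,G} → run F
t=5: ready={E,F,G} → run F
t=6: ready={E,F,G} → run F
t=7: ready={E,F,G} → run F
t=8: ready={E,F,G} → run F
t=9: ready={E,G} → run E
t=10: ready={E,G} → run E
t=11: ready={E,G} → run E
t=12: ready={E,G} → run E
t=13: ready={G} → run G
t=14: ready={G} → run G
t=15: ready={G} → run G
t=16: ready={G} → run G
t=17: ready={G} → run G
t=18: ready={G} → run G
t=19: ready={G} → run G
t=20: ready={G} → run G
t=21: (idle)
t=22: (idle)
t=23: (idle)
t=24: (idle)

running at tick 20 = G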